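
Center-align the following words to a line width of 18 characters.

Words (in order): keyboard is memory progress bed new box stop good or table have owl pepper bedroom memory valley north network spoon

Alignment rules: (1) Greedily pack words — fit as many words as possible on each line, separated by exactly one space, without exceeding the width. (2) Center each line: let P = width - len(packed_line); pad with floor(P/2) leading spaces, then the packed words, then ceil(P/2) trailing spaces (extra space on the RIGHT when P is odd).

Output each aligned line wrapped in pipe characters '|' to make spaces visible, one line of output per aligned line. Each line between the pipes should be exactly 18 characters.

Answer: |keyboard is memory|
| progress bed new |
| box stop good or |
|  table have owl  |
|  pepper bedroom  |
|  memory valley   |
|  north network   |
|      spoon       |

Derivation:
Line 1: ['keyboard', 'is', 'memory'] (min_width=18, slack=0)
Line 2: ['progress', 'bed', 'new'] (min_width=16, slack=2)
Line 3: ['box', 'stop', 'good', 'or'] (min_width=16, slack=2)
Line 4: ['table', 'have', 'owl'] (min_width=14, slack=4)
Line 5: ['pepper', 'bedroom'] (min_width=14, slack=4)
Line 6: ['memory', 'valley'] (min_width=13, slack=5)
Line 7: ['north', 'network'] (min_width=13, slack=5)
Line 8: ['spoon'] (min_width=5, slack=13)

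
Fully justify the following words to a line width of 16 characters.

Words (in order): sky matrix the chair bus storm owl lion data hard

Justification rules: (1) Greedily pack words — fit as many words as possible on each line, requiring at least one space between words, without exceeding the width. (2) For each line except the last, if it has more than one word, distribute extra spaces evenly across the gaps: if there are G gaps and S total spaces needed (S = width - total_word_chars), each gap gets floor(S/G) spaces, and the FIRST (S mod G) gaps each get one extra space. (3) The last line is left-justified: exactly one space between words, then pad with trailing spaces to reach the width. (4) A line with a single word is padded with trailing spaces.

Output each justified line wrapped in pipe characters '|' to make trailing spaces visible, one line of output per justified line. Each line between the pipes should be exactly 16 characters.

Line 1: ['sky', 'matrix', 'the'] (min_width=14, slack=2)
Line 2: ['chair', 'bus', 'storm'] (min_width=15, slack=1)
Line 3: ['owl', 'lion', 'data'] (min_width=13, slack=3)
Line 4: ['hard'] (min_width=4, slack=12)

Answer: |sky  matrix  the|
|chair  bus storm|
|owl   lion  data|
|hard            |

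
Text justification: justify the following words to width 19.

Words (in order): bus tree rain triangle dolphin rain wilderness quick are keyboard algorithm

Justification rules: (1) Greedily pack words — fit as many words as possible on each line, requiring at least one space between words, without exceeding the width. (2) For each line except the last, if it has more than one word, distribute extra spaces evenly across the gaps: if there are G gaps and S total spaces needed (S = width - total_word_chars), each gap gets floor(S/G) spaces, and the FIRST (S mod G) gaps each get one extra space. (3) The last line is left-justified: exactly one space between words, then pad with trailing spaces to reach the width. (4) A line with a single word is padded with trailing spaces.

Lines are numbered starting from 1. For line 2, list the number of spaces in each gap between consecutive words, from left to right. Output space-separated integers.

Answer: 4

Derivation:
Line 1: ['bus', 'tree', 'rain'] (min_width=13, slack=6)
Line 2: ['triangle', 'dolphin'] (min_width=16, slack=3)
Line 3: ['rain', 'wilderness'] (min_width=15, slack=4)
Line 4: ['quick', 'are', 'keyboard'] (min_width=18, slack=1)
Line 5: ['algorithm'] (min_width=9, slack=10)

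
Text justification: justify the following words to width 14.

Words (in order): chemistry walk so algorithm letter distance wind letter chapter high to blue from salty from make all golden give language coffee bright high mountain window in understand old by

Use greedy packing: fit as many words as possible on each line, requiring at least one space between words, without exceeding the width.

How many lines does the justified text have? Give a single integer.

Answer: 15

Derivation:
Line 1: ['chemistry', 'walk'] (min_width=14, slack=0)
Line 2: ['so', 'algorithm'] (min_width=12, slack=2)
Line 3: ['letter'] (min_width=6, slack=8)
Line 4: ['distance', 'wind'] (min_width=13, slack=1)
Line 5: ['letter', 'chapter'] (min_width=14, slack=0)
Line 6: ['high', 'to', 'blue'] (min_width=12, slack=2)
Line 7: ['from', 'salty'] (min_width=10, slack=4)
Line 8: ['from', 'make', 'all'] (min_width=13, slack=1)
Line 9: ['golden', 'give'] (min_width=11, slack=3)
Line 10: ['language'] (min_width=8, slack=6)
Line 11: ['coffee', 'bright'] (min_width=13, slack=1)
Line 12: ['high', 'mountain'] (min_width=13, slack=1)
Line 13: ['window', 'in'] (min_width=9, slack=5)
Line 14: ['understand', 'old'] (min_width=14, slack=0)
Line 15: ['by'] (min_width=2, slack=12)
Total lines: 15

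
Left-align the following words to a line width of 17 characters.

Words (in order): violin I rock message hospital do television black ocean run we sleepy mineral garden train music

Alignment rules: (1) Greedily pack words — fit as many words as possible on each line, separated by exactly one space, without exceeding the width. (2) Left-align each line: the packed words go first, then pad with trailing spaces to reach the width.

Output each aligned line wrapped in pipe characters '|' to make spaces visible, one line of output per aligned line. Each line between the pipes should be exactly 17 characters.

Line 1: ['violin', 'I', 'rock'] (min_width=13, slack=4)
Line 2: ['message', 'hospital'] (min_width=16, slack=1)
Line 3: ['do', 'television'] (min_width=13, slack=4)
Line 4: ['black', 'ocean', 'run'] (min_width=15, slack=2)
Line 5: ['we', 'sleepy', 'mineral'] (min_width=17, slack=0)
Line 6: ['garden', 'train'] (min_width=12, slack=5)
Line 7: ['music'] (min_width=5, slack=12)

Answer: |violin I rock    |
|message hospital |
|do television    |
|black ocean run  |
|we sleepy mineral|
|garden train     |
|music            |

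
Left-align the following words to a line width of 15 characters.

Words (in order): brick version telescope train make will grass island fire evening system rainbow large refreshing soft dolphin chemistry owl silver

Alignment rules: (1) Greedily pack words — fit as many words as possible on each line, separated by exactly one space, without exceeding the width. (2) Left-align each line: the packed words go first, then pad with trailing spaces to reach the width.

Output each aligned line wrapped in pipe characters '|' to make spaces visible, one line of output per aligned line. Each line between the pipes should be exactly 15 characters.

Answer: |brick version  |
|telescope train|
|make will grass|
|island fire    |
|evening system |
|rainbow large  |
|refreshing soft|
|dolphin        |
|chemistry owl  |
|silver         |

Derivation:
Line 1: ['brick', 'version'] (min_width=13, slack=2)
Line 2: ['telescope', 'train'] (min_width=15, slack=0)
Line 3: ['make', 'will', 'grass'] (min_width=15, slack=0)
Line 4: ['island', 'fire'] (min_width=11, slack=4)
Line 5: ['evening', 'system'] (min_width=14, slack=1)
Line 6: ['rainbow', 'large'] (min_width=13, slack=2)
Line 7: ['refreshing', 'soft'] (min_width=15, slack=0)
Line 8: ['dolphin'] (min_width=7, slack=8)
Line 9: ['chemistry', 'owl'] (min_width=13, slack=2)
Line 10: ['silver'] (min_width=6, slack=9)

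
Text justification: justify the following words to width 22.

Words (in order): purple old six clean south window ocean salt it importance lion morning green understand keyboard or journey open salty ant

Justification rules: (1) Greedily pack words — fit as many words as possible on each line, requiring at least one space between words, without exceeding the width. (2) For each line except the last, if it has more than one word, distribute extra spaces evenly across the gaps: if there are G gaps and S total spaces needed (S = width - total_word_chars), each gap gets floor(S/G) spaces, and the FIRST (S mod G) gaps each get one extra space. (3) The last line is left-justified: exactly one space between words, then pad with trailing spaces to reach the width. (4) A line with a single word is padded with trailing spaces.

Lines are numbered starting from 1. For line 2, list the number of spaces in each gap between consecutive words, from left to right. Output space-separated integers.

Answer: 3 3

Derivation:
Line 1: ['purple', 'old', 'six', 'clean'] (min_width=20, slack=2)
Line 2: ['south', 'window', 'ocean'] (min_width=18, slack=4)
Line 3: ['salt', 'it', 'importance'] (min_width=18, slack=4)
Line 4: ['lion', 'morning', 'green'] (min_width=18, slack=4)
Line 5: ['understand', 'keyboard', 'or'] (min_width=22, slack=0)
Line 6: ['journey', 'open', 'salty', 'ant'] (min_width=22, slack=0)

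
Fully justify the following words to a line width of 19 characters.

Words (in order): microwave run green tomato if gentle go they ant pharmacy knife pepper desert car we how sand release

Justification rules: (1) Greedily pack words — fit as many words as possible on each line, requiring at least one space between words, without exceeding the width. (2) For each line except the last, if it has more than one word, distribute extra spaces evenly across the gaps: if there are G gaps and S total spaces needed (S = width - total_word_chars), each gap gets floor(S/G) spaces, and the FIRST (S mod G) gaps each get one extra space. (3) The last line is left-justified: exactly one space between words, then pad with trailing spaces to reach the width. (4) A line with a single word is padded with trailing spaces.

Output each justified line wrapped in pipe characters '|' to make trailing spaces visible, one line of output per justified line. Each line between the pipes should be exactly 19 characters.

Answer: |microwave run green|
|tomato if gentle go|
|they  ant  pharmacy|
|knife pepper desert|
|car   we  how  sand|
|release            |

Derivation:
Line 1: ['microwave', 'run', 'green'] (min_width=19, slack=0)
Line 2: ['tomato', 'if', 'gentle', 'go'] (min_width=19, slack=0)
Line 3: ['they', 'ant', 'pharmacy'] (min_width=17, slack=2)
Line 4: ['knife', 'pepper', 'desert'] (min_width=19, slack=0)
Line 5: ['car', 'we', 'how', 'sand'] (min_width=15, slack=4)
Line 6: ['release'] (min_width=7, slack=12)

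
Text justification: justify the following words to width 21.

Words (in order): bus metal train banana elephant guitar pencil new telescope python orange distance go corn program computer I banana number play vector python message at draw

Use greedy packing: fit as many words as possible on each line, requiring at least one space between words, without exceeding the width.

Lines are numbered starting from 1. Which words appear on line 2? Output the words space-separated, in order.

Answer: banana elephant

Derivation:
Line 1: ['bus', 'metal', 'train'] (min_width=15, slack=6)
Line 2: ['banana', 'elephant'] (min_width=15, slack=6)
Line 3: ['guitar', 'pencil', 'new'] (min_width=17, slack=4)
Line 4: ['telescope', 'python'] (min_width=16, slack=5)
Line 5: ['orange', 'distance', 'go'] (min_width=18, slack=3)
Line 6: ['corn', 'program', 'computer'] (min_width=21, slack=0)
Line 7: ['I', 'banana', 'number', 'play'] (min_width=20, slack=1)
Line 8: ['vector', 'python', 'message'] (min_width=21, slack=0)
Line 9: ['at', 'draw'] (min_width=7, slack=14)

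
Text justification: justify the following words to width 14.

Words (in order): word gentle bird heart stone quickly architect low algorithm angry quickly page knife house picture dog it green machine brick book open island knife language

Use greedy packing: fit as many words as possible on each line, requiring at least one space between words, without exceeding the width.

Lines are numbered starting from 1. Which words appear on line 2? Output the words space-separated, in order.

Answer: bird heart

Derivation:
Line 1: ['word', 'gentle'] (min_width=11, slack=3)
Line 2: ['bird', 'heart'] (min_width=10, slack=4)
Line 3: ['stone', 'quickly'] (min_width=13, slack=1)
Line 4: ['architect', 'low'] (min_width=13, slack=1)
Line 5: ['algorithm'] (min_width=9, slack=5)
Line 6: ['angry', 'quickly'] (min_width=13, slack=1)
Line 7: ['page', 'knife'] (min_width=10, slack=4)
Line 8: ['house', 'picture'] (min_width=13, slack=1)
Line 9: ['dog', 'it', 'green'] (min_width=12, slack=2)
Line 10: ['machine', 'brick'] (min_width=13, slack=1)
Line 11: ['book', 'open'] (min_width=9, slack=5)
Line 12: ['island', 'knife'] (min_width=12, slack=2)
Line 13: ['language'] (min_width=8, slack=6)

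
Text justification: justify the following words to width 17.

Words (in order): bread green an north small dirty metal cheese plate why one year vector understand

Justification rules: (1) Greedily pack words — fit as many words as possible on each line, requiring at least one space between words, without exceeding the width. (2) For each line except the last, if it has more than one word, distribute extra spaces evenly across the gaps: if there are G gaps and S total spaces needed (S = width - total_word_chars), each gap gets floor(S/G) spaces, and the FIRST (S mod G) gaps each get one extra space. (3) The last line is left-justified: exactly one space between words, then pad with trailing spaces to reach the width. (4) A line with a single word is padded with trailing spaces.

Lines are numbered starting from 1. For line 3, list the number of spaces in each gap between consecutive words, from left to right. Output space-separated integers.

Answer: 6

Derivation:
Line 1: ['bread', 'green', 'an'] (min_width=14, slack=3)
Line 2: ['north', 'small', 'dirty'] (min_width=17, slack=0)
Line 3: ['metal', 'cheese'] (min_width=12, slack=5)
Line 4: ['plate', 'why', 'one'] (min_width=13, slack=4)
Line 5: ['year', 'vector'] (min_width=11, slack=6)
Line 6: ['understand'] (min_width=10, slack=7)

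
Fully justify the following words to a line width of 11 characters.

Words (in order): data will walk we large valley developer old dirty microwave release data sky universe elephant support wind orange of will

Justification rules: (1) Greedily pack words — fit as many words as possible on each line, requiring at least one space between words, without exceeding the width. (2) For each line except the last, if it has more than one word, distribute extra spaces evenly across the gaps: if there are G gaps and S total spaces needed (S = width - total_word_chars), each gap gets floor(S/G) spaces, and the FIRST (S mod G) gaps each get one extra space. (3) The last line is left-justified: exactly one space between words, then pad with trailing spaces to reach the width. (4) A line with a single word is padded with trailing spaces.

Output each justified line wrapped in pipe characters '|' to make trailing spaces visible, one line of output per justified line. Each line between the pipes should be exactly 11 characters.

Line 1: ['data', 'will'] (min_width=9, slack=2)
Line 2: ['walk', 'we'] (min_width=7, slack=4)
Line 3: ['large'] (min_width=5, slack=6)
Line 4: ['valley'] (min_width=6, slack=5)
Line 5: ['developer'] (min_width=9, slack=2)
Line 6: ['old', 'dirty'] (min_width=9, slack=2)
Line 7: ['microwave'] (min_width=9, slack=2)
Line 8: ['release'] (min_width=7, slack=4)
Line 9: ['data', 'sky'] (min_width=8, slack=3)
Line 10: ['universe'] (min_width=8, slack=3)
Line 11: ['elephant'] (min_width=8, slack=3)
Line 12: ['support'] (min_width=7, slack=4)
Line 13: ['wind', 'orange'] (min_width=11, slack=0)
Line 14: ['of', 'will'] (min_width=7, slack=4)

Answer: |data   will|
|walk     we|
|large      |
|valley     |
|developer  |
|old   dirty|
|microwave  |
|release    |
|data    sky|
|universe   |
|elephant   |
|support    |
|wind orange|
|of will    |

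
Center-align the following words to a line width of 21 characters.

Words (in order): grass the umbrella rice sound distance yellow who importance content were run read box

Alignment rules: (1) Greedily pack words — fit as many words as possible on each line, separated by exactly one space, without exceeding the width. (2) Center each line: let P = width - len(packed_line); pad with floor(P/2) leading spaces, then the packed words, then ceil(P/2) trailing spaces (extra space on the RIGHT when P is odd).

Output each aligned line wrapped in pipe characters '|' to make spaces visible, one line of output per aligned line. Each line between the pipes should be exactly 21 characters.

Line 1: ['grass', 'the', 'umbrella'] (min_width=18, slack=3)
Line 2: ['rice', 'sound', 'distance'] (min_width=19, slack=2)
Line 3: ['yellow', 'who', 'importance'] (min_width=21, slack=0)
Line 4: ['content', 'were', 'run', 'read'] (min_width=21, slack=0)
Line 5: ['box'] (min_width=3, slack=18)

Answer: | grass the umbrella  |
| rice sound distance |
|yellow who importance|
|content were run read|
|         box         |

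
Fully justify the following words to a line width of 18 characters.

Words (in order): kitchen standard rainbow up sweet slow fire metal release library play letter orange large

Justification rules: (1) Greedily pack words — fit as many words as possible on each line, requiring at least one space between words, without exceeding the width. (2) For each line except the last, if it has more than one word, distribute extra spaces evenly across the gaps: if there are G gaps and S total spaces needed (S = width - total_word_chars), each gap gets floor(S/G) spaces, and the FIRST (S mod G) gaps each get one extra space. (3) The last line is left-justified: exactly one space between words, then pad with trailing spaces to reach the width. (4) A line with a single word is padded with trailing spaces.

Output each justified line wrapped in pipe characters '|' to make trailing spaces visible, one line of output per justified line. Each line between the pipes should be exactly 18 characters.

Answer: |kitchen   standard|
|rainbow  up  sweet|
|slow   fire  metal|
|release    library|
|play letter orange|
|large             |

Derivation:
Line 1: ['kitchen', 'standard'] (min_width=16, slack=2)
Line 2: ['rainbow', 'up', 'sweet'] (min_width=16, slack=2)
Line 3: ['slow', 'fire', 'metal'] (min_width=15, slack=3)
Line 4: ['release', 'library'] (min_width=15, slack=3)
Line 5: ['play', 'letter', 'orange'] (min_width=18, slack=0)
Line 6: ['large'] (min_width=5, slack=13)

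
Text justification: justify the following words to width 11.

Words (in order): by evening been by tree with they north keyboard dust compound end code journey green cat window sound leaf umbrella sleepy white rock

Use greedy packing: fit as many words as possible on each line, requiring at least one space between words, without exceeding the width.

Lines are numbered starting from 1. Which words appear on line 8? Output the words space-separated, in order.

Answer: end code

Derivation:
Line 1: ['by', 'evening'] (min_width=10, slack=1)
Line 2: ['been', 'by'] (min_width=7, slack=4)
Line 3: ['tree', 'with'] (min_width=9, slack=2)
Line 4: ['they', 'north'] (min_width=10, slack=1)
Line 5: ['keyboard'] (min_width=8, slack=3)
Line 6: ['dust'] (min_width=4, slack=7)
Line 7: ['compound'] (min_width=8, slack=3)
Line 8: ['end', 'code'] (min_width=8, slack=3)
Line 9: ['journey'] (min_width=7, slack=4)
Line 10: ['green', 'cat'] (min_width=9, slack=2)
Line 11: ['window'] (min_width=6, slack=5)
Line 12: ['sound', 'leaf'] (min_width=10, slack=1)
Line 13: ['umbrella'] (min_width=8, slack=3)
Line 14: ['sleepy'] (min_width=6, slack=5)
Line 15: ['white', 'rock'] (min_width=10, slack=1)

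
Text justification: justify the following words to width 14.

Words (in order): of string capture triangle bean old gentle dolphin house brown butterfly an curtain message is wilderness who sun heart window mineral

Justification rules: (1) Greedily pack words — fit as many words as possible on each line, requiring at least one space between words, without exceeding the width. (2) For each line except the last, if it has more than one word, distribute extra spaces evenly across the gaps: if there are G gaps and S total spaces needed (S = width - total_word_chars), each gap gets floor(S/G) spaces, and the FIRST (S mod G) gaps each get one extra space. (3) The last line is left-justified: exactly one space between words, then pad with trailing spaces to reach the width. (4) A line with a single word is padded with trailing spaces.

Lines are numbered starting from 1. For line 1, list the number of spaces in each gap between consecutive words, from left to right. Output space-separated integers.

Line 1: ['of', 'string'] (min_width=9, slack=5)
Line 2: ['capture'] (min_width=7, slack=7)
Line 3: ['triangle', 'bean'] (min_width=13, slack=1)
Line 4: ['old', 'gentle'] (min_width=10, slack=4)
Line 5: ['dolphin', 'house'] (min_width=13, slack=1)
Line 6: ['brown'] (min_width=5, slack=9)
Line 7: ['butterfly', 'an'] (min_width=12, slack=2)
Line 8: ['curtain'] (min_width=7, slack=7)
Line 9: ['message', 'is'] (min_width=10, slack=4)
Line 10: ['wilderness', 'who'] (min_width=14, slack=0)
Line 11: ['sun', 'heart'] (min_width=9, slack=5)
Line 12: ['window', 'mineral'] (min_width=14, slack=0)

Answer: 6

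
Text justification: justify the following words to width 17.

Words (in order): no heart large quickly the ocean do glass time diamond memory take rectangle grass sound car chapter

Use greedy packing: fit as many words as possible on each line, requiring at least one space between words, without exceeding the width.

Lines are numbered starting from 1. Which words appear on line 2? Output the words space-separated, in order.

Line 1: ['no', 'heart', 'large'] (min_width=14, slack=3)
Line 2: ['quickly', 'the', 'ocean'] (min_width=17, slack=0)
Line 3: ['do', 'glass', 'time'] (min_width=13, slack=4)
Line 4: ['diamond', 'memory'] (min_width=14, slack=3)
Line 5: ['take', 'rectangle'] (min_width=14, slack=3)
Line 6: ['grass', 'sound', 'car'] (min_width=15, slack=2)
Line 7: ['chapter'] (min_width=7, slack=10)

Answer: quickly the ocean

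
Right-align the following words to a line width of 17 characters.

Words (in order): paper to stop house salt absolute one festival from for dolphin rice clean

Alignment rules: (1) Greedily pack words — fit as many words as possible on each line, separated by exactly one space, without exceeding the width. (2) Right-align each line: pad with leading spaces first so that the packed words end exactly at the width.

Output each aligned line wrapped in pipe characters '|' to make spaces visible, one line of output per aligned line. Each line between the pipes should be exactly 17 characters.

Line 1: ['paper', 'to', 'stop'] (min_width=13, slack=4)
Line 2: ['house', 'salt'] (min_width=10, slack=7)
Line 3: ['absolute', 'one'] (min_width=12, slack=5)
Line 4: ['festival', 'from', 'for'] (min_width=17, slack=0)
Line 5: ['dolphin', 'rice'] (min_width=12, slack=5)
Line 6: ['clean'] (min_width=5, slack=12)

Answer: |    paper to stop|
|       house salt|
|     absolute one|
|festival from for|
|     dolphin rice|
|            clean|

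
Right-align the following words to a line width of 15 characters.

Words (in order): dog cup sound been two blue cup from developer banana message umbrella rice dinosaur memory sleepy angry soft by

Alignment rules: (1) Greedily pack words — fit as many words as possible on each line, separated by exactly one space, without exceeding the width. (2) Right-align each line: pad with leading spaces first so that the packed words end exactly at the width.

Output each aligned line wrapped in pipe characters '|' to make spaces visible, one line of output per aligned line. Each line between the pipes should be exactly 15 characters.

Answer: |  dog cup sound|
|  been two blue|
|       cup from|
|      developer|
| banana message|
|  umbrella rice|
|dinosaur memory|
|   sleepy angry|
|        soft by|

Derivation:
Line 1: ['dog', 'cup', 'sound'] (min_width=13, slack=2)
Line 2: ['been', 'two', 'blue'] (min_width=13, slack=2)
Line 3: ['cup', 'from'] (min_width=8, slack=7)
Line 4: ['developer'] (min_width=9, slack=6)
Line 5: ['banana', 'message'] (min_width=14, slack=1)
Line 6: ['umbrella', 'rice'] (min_width=13, slack=2)
Line 7: ['dinosaur', 'memory'] (min_width=15, slack=0)
Line 8: ['sleepy', 'angry'] (min_width=12, slack=3)
Line 9: ['soft', 'by'] (min_width=7, slack=8)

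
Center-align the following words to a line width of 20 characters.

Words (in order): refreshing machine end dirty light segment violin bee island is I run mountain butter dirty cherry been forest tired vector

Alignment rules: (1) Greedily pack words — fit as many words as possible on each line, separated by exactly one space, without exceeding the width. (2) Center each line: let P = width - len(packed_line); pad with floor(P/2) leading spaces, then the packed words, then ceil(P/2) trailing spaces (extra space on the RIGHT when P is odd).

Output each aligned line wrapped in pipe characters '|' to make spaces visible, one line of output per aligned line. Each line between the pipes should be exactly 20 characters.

Answer: | refreshing machine |
|  end dirty light   |
| segment violin bee |
|  island is I run   |
|  mountain butter   |
| dirty cherry been  |
|forest tired vector |

Derivation:
Line 1: ['refreshing', 'machine'] (min_width=18, slack=2)
Line 2: ['end', 'dirty', 'light'] (min_width=15, slack=5)
Line 3: ['segment', 'violin', 'bee'] (min_width=18, slack=2)
Line 4: ['island', 'is', 'I', 'run'] (min_width=15, slack=5)
Line 5: ['mountain', 'butter'] (min_width=15, slack=5)
Line 6: ['dirty', 'cherry', 'been'] (min_width=17, slack=3)
Line 7: ['forest', 'tired', 'vector'] (min_width=19, slack=1)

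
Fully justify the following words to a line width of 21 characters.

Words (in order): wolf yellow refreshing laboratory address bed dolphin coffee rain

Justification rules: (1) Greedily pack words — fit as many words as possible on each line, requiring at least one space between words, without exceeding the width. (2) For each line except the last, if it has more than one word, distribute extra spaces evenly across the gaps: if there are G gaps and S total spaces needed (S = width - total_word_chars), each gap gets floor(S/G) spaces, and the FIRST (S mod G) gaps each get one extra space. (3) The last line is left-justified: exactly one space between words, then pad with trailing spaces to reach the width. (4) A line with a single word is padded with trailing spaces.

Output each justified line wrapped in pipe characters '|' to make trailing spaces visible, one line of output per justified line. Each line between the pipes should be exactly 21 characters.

Line 1: ['wolf', 'yellow'] (min_width=11, slack=10)
Line 2: ['refreshing', 'laboratory'] (min_width=21, slack=0)
Line 3: ['address', 'bed', 'dolphin'] (min_width=19, slack=2)
Line 4: ['coffee', 'rain'] (min_width=11, slack=10)

Answer: |wolf           yellow|
|refreshing laboratory|
|address  bed  dolphin|
|coffee rain          |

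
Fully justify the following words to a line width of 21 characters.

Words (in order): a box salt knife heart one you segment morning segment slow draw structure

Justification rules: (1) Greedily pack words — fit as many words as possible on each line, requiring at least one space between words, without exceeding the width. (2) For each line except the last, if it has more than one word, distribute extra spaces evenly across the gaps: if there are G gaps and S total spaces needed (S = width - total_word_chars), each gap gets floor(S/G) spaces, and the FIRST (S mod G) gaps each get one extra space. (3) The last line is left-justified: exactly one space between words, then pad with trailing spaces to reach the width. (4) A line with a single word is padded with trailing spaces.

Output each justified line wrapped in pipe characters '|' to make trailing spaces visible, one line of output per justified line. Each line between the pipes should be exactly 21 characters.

Line 1: ['a', 'box', 'salt', 'knife'] (min_width=16, slack=5)
Line 2: ['heart', 'one', 'you', 'segment'] (min_width=21, slack=0)
Line 3: ['morning', 'segment', 'slow'] (min_width=20, slack=1)
Line 4: ['draw', 'structure'] (min_width=14, slack=7)

Answer: |a   box   salt  knife|
|heart one you segment|
|morning  segment slow|
|draw structure       |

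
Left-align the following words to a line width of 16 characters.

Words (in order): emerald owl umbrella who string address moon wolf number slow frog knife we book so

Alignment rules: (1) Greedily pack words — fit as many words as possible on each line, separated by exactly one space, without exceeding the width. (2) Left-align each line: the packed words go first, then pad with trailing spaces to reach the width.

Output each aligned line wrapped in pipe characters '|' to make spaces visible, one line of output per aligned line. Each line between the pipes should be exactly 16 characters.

Line 1: ['emerald', 'owl'] (min_width=11, slack=5)
Line 2: ['umbrella', 'who'] (min_width=12, slack=4)
Line 3: ['string', 'address'] (min_width=14, slack=2)
Line 4: ['moon', 'wolf', 'number'] (min_width=16, slack=0)
Line 5: ['slow', 'frog', 'knife'] (min_width=15, slack=1)
Line 6: ['we', 'book', 'so'] (min_width=10, slack=6)

Answer: |emerald owl     |
|umbrella who    |
|string address  |
|moon wolf number|
|slow frog knife |
|we book so      |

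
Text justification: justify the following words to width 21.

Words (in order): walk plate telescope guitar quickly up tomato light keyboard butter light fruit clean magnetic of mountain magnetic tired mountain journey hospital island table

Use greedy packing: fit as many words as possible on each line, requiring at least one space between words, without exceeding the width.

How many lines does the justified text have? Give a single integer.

Answer: 9

Derivation:
Line 1: ['walk', 'plate', 'telescope'] (min_width=20, slack=1)
Line 2: ['guitar', 'quickly', 'up'] (min_width=17, slack=4)
Line 3: ['tomato', 'light', 'keyboard'] (min_width=21, slack=0)
Line 4: ['butter', 'light', 'fruit'] (min_width=18, slack=3)
Line 5: ['clean', 'magnetic', 'of'] (min_width=17, slack=4)
Line 6: ['mountain', 'magnetic'] (min_width=17, slack=4)
Line 7: ['tired', 'mountain'] (min_width=14, slack=7)
Line 8: ['journey', 'hospital'] (min_width=16, slack=5)
Line 9: ['island', 'table'] (min_width=12, slack=9)
Total lines: 9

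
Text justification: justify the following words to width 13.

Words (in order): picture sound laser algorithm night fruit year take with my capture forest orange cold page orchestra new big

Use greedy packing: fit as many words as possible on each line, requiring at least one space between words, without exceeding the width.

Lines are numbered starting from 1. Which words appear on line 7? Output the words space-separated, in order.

Line 1: ['picture', 'sound'] (min_width=13, slack=0)
Line 2: ['laser'] (min_width=5, slack=8)
Line 3: ['algorithm'] (min_width=9, slack=4)
Line 4: ['night', 'fruit'] (min_width=11, slack=2)
Line 5: ['year', 'take'] (min_width=9, slack=4)
Line 6: ['with', 'my'] (min_width=7, slack=6)
Line 7: ['capture'] (min_width=7, slack=6)
Line 8: ['forest', 'orange'] (min_width=13, slack=0)
Line 9: ['cold', 'page'] (min_width=9, slack=4)
Line 10: ['orchestra', 'new'] (min_width=13, slack=0)
Line 11: ['big'] (min_width=3, slack=10)

Answer: capture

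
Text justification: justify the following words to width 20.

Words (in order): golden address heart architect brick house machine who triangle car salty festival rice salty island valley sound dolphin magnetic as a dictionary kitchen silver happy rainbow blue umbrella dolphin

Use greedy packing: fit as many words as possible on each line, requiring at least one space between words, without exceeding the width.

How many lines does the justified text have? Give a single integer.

Answer: 11

Derivation:
Line 1: ['golden', 'address', 'heart'] (min_width=20, slack=0)
Line 2: ['architect', 'brick'] (min_width=15, slack=5)
Line 3: ['house', 'machine', 'who'] (min_width=17, slack=3)
Line 4: ['triangle', 'car', 'salty'] (min_width=18, slack=2)
Line 5: ['festival', 'rice', 'salty'] (min_width=19, slack=1)
Line 6: ['island', 'valley', 'sound'] (min_width=19, slack=1)
Line 7: ['dolphin', 'magnetic', 'as'] (min_width=19, slack=1)
Line 8: ['a', 'dictionary', 'kitchen'] (min_width=20, slack=0)
Line 9: ['silver', 'happy', 'rainbow'] (min_width=20, slack=0)
Line 10: ['blue', 'umbrella'] (min_width=13, slack=7)
Line 11: ['dolphin'] (min_width=7, slack=13)
Total lines: 11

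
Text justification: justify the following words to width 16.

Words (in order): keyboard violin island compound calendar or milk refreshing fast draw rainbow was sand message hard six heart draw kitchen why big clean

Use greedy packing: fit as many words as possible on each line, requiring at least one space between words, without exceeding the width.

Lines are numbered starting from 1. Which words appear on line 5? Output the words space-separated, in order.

Line 1: ['keyboard', 'violin'] (min_width=15, slack=1)
Line 2: ['island', 'compound'] (min_width=15, slack=1)
Line 3: ['calendar', 'or', 'milk'] (min_width=16, slack=0)
Line 4: ['refreshing', 'fast'] (min_width=15, slack=1)
Line 5: ['draw', 'rainbow', 'was'] (min_width=16, slack=0)
Line 6: ['sand', 'message'] (min_width=12, slack=4)
Line 7: ['hard', 'six', 'heart'] (min_width=14, slack=2)
Line 8: ['draw', 'kitchen', 'why'] (min_width=16, slack=0)
Line 9: ['big', 'clean'] (min_width=9, slack=7)

Answer: draw rainbow was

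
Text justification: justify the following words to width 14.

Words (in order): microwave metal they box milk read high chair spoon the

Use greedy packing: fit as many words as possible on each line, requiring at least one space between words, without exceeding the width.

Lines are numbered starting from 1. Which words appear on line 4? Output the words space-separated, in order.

Answer: chair spoon

Derivation:
Line 1: ['microwave'] (min_width=9, slack=5)
Line 2: ['metal', 'they', 'box'] (min_width=14, slack=0)
Line 3: ['milk', 'read', 'high'] (min_width=14, slack=0)
Line 4: ['chair', 'spoon'] (min_width=11, slack=3)
Line 5: ['the'] (min_width=3, slack=11)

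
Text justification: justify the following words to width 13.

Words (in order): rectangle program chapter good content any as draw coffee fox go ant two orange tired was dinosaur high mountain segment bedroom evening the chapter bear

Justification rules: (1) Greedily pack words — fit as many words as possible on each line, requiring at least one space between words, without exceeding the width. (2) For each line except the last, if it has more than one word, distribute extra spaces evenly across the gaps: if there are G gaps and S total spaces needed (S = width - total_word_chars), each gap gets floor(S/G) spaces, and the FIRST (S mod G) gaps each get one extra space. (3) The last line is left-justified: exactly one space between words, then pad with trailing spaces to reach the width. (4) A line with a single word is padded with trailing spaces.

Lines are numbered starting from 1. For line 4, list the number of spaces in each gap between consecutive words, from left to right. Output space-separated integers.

Line 1: ['rectangle'] (min_width=9, slack=4)
Line 2: ['program'] (min_width=7, slack=6)
Line 3: ['chapter', 'good'] (min_width=12, slack=1)
Line 4: ['content', 'any'] (min_width=11, slack=2)
Line 5: ['as', 'draw'] (min_width=7, slack=6)
Line 6: ['coffee', 'fox', 'go'] (min_width=13, slack=0)
Line 7: ['ant', 'two'] (min_width=7, slack=6)
Line 8: ['orange', 'tired'] (min_width=12, slack=1)
Line 9: ['was', 'dinosaur'] (min_width=12, slack=1)
Line 10: ['high', 'mountain'] (min_width=13, slack=0)
Line 11: ['segment'] (min_width=7, slack=6)
Line 12: ['bedroom'] (min_width=7, slack=6)
Line 13: ['evening', 'the'] (min_width=11, slack=2)
Line 14: ['chapter', 'bear'] (min_width=12, slack=1)

Answer: 3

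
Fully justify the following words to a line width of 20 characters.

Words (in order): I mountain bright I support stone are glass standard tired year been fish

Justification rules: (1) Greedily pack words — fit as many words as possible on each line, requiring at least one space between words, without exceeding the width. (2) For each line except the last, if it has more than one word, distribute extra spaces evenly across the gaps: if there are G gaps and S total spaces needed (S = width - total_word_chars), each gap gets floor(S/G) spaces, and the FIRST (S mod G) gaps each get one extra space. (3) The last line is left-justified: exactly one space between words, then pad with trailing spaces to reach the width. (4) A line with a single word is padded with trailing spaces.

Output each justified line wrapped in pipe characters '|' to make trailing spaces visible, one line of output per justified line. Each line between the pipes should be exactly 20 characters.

Answer: |I  mountain bright I|
|support   stone  are|
|glass standard tired|
|year been fish      |

Derivation:
Line 1: ['I', 'mountain', 'bright', 'I'] (min_width=19, slack=1)
Line 2: ['support', 'stone', 'are'] (min_width=17, slack=3)
Line 3: ['glass', 'standard', 'tired'] (min_width=20, slack=0)
Line 4: ['year', 'been', 'fish'] (min_width=14, slack=6)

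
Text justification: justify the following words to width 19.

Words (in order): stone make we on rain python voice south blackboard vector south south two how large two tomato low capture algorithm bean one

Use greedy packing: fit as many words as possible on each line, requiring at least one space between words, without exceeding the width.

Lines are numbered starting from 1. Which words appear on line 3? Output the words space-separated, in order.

Answer: south blackboard

Derivation:
Line 1: ['stone', 'make', 'we', 'on'] (min_width=16, slack=3)
Line 2: ['rain', 'python', 'voice'] (min_width=17, slack=2)
Line 3: ['south', 'blackboard'] (min_width=16, slack=3)
Line 4: ['vector', 'south', 'south'] (min_width=18, slack=1)
Line 5: ['two', 'how', 'large', 'two'] (min_width=17, slack=2)
Line 6: ['tomato', 'low', 'capture'] (min_width=18, slack=1)
Line 7: ['algorithm', 'bean', 'one'] (min_width=18, slack=1)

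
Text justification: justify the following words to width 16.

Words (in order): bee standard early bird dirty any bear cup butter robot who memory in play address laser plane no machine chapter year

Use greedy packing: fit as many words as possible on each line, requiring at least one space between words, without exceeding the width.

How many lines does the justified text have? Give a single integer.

Answer: 8

Derivation:
Line 1: ['bee', 'standard'] (min_width=12, slack=4)
Line 2: ['early', 'bird', 'dirty'] (min_width=16, slack=0)
Line 3: ['any', 'bear', 'cup'] (min_width=12, slack=4)
Line 4: ['butter', 'robot', 'who'] (min_width=16, slack=0)
Line 5: ['memory', 'in', 'play'] (min_width=14, slack=2)
Line 6: ['address', 'laser'] (min_width=13, slack=3)
Line 7: ['plane', 'no', 'machine'] (min_width=16, slack=0)
Line 8: ['chapter', 'year'] (min_width=12, slack=4)
Total lines: 8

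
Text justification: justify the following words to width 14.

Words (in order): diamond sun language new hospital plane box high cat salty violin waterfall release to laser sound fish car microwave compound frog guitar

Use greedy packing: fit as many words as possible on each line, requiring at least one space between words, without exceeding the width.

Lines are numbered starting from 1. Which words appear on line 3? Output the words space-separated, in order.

Answer: hospital plane

Derivation:
Line 1: ['diamond', 'sun'] (min_width=11, slack=3)
Line 2: ['language', 'new'] (min_width=12, slack=2)
Line 3: ['hospital', 'plane'] (min_width=14, slack=0)
Line 4: ['box', 'high', 'cat'] (min_width=12, slack=2)
Line 5: ['salty', 'violin'] (min_width=12, slack=2)
Line 6: ['waterfall'] (min_width=9, slack=5)
Line 7: ['release', 'to'] (min_width=10, slack=4)
Line 8: ['laser', 'sound'] (min_width=11, slack=3)
Line 9: ['fish', 'car'] (min_width=8, slack=6)
Line 10: ['microwave'] (min_width=9, slack=5)
Line 11: ['compound', 'frog'] (min_width=13, slack=1)
Line 12: ['guitar'] (min_width=6, slack=8)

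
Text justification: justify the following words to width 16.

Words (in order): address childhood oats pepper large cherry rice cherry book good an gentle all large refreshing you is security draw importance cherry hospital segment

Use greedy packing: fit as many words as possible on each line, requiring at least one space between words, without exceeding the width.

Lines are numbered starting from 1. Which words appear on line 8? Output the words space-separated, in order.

Answer: you is security

Derivation:
Line 1: ['address'] (min_width=7, slack=9)
Line 2: ['childhood', 'oats'] (min_width=14, slack=2)
Line 3: ['pepper', 'large'] (min_width=12, slack=4)
Line 4: ['cherry', 'rice'] (min_width=11, slack=5)
Line 5: ['cherry', 'book', 'good'] (min_width=16, slack=0)
Line 6: ['an', 'gentle', 'all'] (min_width=13, slack=3)
Line 7: ['large', 'refreshing'] (min_width=16, slack=0)
Line 8: ['you', 'is', 'security'] (min_width=15, slack=1)
Line 9: ['draw', 'importance'] (min_width=15, slack=1)
Line 10: ['cherry', 'hospital'] (min_width=15, slack=1)
Line 11: ['segment'] (min_width=7, slack=9)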